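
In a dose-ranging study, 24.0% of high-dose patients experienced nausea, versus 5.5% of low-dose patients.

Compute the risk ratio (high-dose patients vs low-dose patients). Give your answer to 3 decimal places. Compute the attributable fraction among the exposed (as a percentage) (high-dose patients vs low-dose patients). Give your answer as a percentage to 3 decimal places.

RR = 0.2400 / 0.0550 = 4.364
AR% = (0.2400 − 0.0550) / 0.2400 = 0.7708 → 77.083%

RR = 4.364; AR% = 77.083%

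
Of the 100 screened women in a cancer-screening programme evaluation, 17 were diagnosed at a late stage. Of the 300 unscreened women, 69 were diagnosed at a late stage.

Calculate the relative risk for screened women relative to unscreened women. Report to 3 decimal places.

risk, screened women = 17/100 = 0.1700
risk, unscreened women = 69/300 = 0.2300
RR = 0.1700 / 0.2300 = 0.739

RR ≈ 0.739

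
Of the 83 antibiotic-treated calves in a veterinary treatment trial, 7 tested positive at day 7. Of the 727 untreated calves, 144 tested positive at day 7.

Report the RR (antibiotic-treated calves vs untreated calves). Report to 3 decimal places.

risk, antibiotic-treated calves = 7/83 = 0.0843
risk, untreated calves = 144/727 = 0.1981
RR = 0.0843 / 0.1981 = 0.426

0.426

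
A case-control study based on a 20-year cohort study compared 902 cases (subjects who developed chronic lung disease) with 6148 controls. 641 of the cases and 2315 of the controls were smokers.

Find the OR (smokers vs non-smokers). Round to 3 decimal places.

odds, smokers = 641/2315 = 0.2769
odds, non-smokers = 261/3833 = 0.0681
OR = 0.2769 / 0.0681 = 4.066

4.066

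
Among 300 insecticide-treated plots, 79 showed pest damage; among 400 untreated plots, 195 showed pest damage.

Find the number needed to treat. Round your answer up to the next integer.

risk, insecticide-treated plots = 79/300 = 0.263333
risk, untreated plots = 195/400 = 0.487500
absolute risk difference = 0.224167
1 / 0.224167 = 4.461 → round up → 5

5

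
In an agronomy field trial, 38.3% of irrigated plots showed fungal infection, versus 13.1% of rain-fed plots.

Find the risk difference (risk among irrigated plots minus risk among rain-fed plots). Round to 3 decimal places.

risk difference = 0.3830 − 0.1310 = 0.252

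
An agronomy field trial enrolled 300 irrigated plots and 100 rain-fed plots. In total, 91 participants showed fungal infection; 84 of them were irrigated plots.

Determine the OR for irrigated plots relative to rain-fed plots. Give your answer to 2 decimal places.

irrigated plots without the outcome: 300 − 84 = 216
rain-fed plots with the outcome: 91 − 84 = 7
rain-fed plots without the outcome: 100 − 7 = 93
OR = (84 × 93) / (216 × 7) = 7812/1512 ≈ 5.17

OR ≈ 5.17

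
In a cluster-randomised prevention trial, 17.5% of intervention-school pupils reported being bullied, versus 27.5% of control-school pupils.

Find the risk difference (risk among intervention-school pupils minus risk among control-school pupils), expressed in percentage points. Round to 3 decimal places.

risk difference = 0.1750 − 0.2750 = -0.1000 → -10.000 percentage points

-10.000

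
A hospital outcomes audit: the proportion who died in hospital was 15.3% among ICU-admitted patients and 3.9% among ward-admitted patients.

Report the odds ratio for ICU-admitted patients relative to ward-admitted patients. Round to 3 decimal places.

odds, ICU-admitted patients = 0.15300/0.84700 = 0.18064
odds, ward-admitted patients = 0.03900/0.96100 = 0.04058
OR = 0.18064 / 0.04058 = 4.451

OR ≈ 4.451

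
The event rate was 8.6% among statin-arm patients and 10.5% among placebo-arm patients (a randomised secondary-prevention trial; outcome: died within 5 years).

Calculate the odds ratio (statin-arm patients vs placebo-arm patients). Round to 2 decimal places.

odds, statin-arm patients = 0.0860/0.9140 = 0.0941
odds, placebo-arm patients = 0.1050/0.8950 = 0.1173
OR = 0.0941 / 0.1173 = 0.80

0.80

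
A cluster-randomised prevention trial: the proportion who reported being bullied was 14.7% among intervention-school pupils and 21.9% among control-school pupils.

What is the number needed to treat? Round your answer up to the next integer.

14

absolute risk difference = 0.072000
1 / 0.072000 = 13.889 → round up → 14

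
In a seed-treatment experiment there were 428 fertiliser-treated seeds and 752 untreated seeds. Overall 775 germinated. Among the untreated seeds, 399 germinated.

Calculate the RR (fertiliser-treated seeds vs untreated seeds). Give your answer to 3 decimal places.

fertiliser-treated seeds with the outcome: 775 − 399 = 376
fertiliser-treated seeds without the outcome: 428 − 376 = 52
untreated seeds without the outcome: 752 − 399 = 353
risk, fertiliser-treated seeds = 376/428 = 0.8785
risk, untreated seeds = 399/752 = 0.5306
RR = 0.8785 / 0.5306 = 1.656

1.656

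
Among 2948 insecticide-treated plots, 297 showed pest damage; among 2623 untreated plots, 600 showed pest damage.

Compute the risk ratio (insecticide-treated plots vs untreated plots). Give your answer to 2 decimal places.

risk, insecticide-treated plots = 297/2948 = 0.1007
risk, untreated plots = 600/2623 = 0.2287
RR = 0.1007 / 0.2287 = 0.44

RR = 0.44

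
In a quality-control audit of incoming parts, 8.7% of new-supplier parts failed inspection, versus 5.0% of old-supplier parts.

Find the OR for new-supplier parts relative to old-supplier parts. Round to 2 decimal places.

OR: 1.81

odds, new-supplier parts = 0.0870/0.9130 = 0.0953
odds, old-supplier parts = 0.0500/0.9500 = 0.0526
OR = 0.0953 / 0.0526 = 1.81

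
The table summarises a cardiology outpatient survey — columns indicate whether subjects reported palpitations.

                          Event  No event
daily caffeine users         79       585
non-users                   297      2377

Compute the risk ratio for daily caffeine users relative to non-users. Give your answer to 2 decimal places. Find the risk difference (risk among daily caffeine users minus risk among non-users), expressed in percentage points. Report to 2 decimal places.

RR = 1.07; RD = 0.79

risk, daily caffeine users = 79/664 = 0.1190
risk, non-users = 297/2674 = 0.1111
RR = 0.1190 / 0.1111 = 1.07
risk difference = 0.1190 − 0.1111 = 0.0079 → 0.79 percentage points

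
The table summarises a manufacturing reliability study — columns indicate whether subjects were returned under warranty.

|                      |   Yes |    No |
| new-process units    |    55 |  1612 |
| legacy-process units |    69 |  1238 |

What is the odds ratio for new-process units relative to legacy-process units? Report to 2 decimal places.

OR = 0.61

odds, new-process units = 55/1612 = 0.03412
odds, legacy-process units = 69/1238 = 0.05574
OR = 0.03412 / 0.05574 = 0.61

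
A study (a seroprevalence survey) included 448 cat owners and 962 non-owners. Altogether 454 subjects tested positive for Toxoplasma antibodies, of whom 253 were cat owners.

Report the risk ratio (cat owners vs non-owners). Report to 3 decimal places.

cat owners without the outcome: 448 − 253 = 195
non-owners with the outcome: 454 − 253 = 201
non-owners without the outcome: 962 − 201 = 761
risk, cat owners = 253/448 = 0.5647
risk, non-owners = 201/962 = 0.2089
RR = 0.5647 / 0.2089 = 2.703

RR: 2.703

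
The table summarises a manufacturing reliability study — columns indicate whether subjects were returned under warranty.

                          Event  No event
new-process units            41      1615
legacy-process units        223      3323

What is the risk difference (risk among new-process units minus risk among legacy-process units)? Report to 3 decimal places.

risk, new-process units = 41/1656 = 0.02476
risk, legacy-process units = 223/3546 = 0.06289
risk difference = 0.02476 − 0.06289 = -0.038

-0.038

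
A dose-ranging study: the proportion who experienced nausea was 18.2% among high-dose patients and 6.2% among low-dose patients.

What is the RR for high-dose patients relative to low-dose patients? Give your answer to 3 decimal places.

RR = 0.1820 / 0.0620 = 2.935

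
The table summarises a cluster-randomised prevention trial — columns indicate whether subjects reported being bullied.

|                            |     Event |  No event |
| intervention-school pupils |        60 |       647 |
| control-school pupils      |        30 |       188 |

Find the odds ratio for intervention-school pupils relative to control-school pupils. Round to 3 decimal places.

odds, intervention-school pupils = 60/647 = 0.0927
odds, control-school pupils = 30/188 = 0.1596
OR = 0.0927 / 0.1596 = 0.581

0.581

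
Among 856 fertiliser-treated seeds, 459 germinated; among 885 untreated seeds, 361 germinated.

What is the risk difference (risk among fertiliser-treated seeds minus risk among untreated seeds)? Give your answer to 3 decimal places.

risk, fertiliser-treated seeds = 459/856 = 0.5362
risk, untreated seeds = 361/885 = 0.4079
risk difference = 0.5362 − 0.4079 = 0.128

RD ≈ 0.128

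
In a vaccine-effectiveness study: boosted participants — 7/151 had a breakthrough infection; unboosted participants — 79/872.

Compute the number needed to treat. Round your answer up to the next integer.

NNT = 23

risk, boosted participants = 7/151 = 0.046358
risk, unboosted participants = 79/872 = 0.090596
absolute risk difference = 0.044239
1 / 0.044239 = 22.604 → round up → 23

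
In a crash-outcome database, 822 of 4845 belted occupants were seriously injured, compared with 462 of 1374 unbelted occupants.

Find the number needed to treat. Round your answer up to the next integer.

risk, belted occupants = 822/4845 = 0.169659
risk, unbelted occupants = 462/1374 = 0.336245
absolute risk difference = 0.166585
1 / 0.166585 = 6.003 → round up → 7

NNT: 7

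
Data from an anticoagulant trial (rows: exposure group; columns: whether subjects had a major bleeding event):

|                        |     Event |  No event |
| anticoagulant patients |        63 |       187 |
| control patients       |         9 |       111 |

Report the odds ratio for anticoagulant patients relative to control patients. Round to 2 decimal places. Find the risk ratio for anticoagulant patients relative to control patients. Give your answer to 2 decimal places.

OR = (63 × 111) / (187 × 9) = 6993/1683 ≈ 4.16
risk, anticoagulant patients = 63/250 = 0.2520
risk, control patients = 9/120 = 0.0750
RR = 0.2520 / 0.0750 = 3.36

OR = 4.16; RR = 3.36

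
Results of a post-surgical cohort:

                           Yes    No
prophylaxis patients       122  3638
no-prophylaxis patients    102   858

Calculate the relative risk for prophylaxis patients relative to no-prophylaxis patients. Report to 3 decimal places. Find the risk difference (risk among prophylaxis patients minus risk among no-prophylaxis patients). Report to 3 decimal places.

risk, prophylaxis patients = 122/3760 = 0.03245
risk, no-prophylaxis patients = 102/960 = 0.10625
RR = 0.03245 / 0.10625 = 0.305
risk difference = 0.03245 − 0.10625 = -0.074

RR = 0.305; RD = -0.074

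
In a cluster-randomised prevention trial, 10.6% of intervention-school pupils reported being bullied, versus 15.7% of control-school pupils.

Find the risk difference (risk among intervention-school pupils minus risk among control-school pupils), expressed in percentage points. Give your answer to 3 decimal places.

-5.100

risk difference = 0.1060 − 0.1570 = -0.0510 → -5.100 percentage points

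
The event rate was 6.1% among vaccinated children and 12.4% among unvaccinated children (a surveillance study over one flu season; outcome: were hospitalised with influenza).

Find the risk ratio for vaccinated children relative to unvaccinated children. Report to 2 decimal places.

RR = 0.0610 / 0.1240 = 0.49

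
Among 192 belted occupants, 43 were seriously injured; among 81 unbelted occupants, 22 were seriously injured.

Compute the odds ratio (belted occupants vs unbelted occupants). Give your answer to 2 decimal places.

0.77

odds, belted occupants = 43/149 = 0.2886
odds, unbelted occupants = 22/59 = 0.3729
OR = 0.2886 / 0.3729 = 0.77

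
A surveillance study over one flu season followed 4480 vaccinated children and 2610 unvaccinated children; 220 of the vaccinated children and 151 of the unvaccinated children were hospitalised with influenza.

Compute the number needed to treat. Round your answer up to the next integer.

risk, vaccinated children = 220/4480 = 0.049107
risk, unvaccinated children = 151/2610 = 0.057854
absolute risk difference = 0.008747
1 / 0.008747 = 114.325 → round up → 115

NNT: 115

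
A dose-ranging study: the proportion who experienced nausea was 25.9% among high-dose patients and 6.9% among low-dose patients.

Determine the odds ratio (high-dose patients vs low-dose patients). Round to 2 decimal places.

OR = 4.72

odds, high-dose patients = 0.2590/0.7410 = 0.3495
odds, low-dose patients = 0.0690/0.9310 = 0.0741
OR = 0.3495 / 0.0741 = 4.72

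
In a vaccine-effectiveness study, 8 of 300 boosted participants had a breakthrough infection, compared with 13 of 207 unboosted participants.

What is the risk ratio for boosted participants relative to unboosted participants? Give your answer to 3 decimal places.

risk, boosted participants = 8/300 = 0.02667
risk, unboosted participants = 13/207 = 0.06280
RR = 0.02667 / 0.06280 = 0.425

RR = 0.425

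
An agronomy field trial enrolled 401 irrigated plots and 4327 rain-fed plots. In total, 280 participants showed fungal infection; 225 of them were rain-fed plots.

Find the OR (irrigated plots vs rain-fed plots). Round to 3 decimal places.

irrigated plots with the outcome: 280 − 225 = 55
irrigated plots without the outcome: 401 − 55 = 346
rain-fed plots without the outcome: 4327 − 225 = 4102
OR = (55 × 4102) / (346 × 225) = 225610/77850 ≈ 2.898

2.898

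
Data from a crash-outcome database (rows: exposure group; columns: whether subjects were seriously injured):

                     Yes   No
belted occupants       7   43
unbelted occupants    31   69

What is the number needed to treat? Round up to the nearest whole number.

risk, belted occupants = 7/50 = 0.140000
risk, unbelted occupants = 31/100 = 0.310000
absolute risk difference = 0.170000
1 / 0.170000 = 5.882 → round up → 6

NNT = 6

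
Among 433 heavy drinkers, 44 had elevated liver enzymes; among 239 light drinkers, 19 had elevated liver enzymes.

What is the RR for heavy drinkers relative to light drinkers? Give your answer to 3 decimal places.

1.278

risk, heavy drinkers = 44/433 = 0.1016
risk, light drinkers = 19/239 = 0.0795
RR = 0.1016 / 0.0795 = 1.278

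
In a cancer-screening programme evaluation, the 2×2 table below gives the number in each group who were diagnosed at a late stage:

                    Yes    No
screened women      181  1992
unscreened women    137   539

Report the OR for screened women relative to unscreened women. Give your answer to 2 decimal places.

OR = (181 × 539) / (1992 × 137) = 97559/272904 ≈ 0.36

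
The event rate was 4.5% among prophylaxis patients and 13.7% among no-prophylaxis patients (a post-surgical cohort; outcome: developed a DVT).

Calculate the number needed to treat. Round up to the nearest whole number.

absolute risk difference = 0.092000
1 / 0.092000 = 10.870 → round up → 11

NNT ≈ 11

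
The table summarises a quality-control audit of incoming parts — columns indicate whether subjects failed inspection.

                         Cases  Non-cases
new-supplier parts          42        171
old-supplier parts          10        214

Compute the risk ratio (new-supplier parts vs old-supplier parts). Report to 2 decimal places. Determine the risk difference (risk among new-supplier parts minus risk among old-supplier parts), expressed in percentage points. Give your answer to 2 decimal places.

risk, new-supplier parts = 42/213 = 0.19718
risk, old-supplier parts = 10/224 = 0.04464
RR = 0.19718 / 0.04464 = 4.42
risk difference = 0.19718 − 0.04464 = 0.15254 → 15.25 percentage points

RR = 4.42; RD = 15.25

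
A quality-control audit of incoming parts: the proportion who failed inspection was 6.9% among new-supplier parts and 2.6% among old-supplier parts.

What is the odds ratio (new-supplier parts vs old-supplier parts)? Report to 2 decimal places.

2.78

odds, new-supplier parts = 0.06900/0.93100 = 0.07411
odds, old-supplier parts = 0.02600/0.97400 = 0.02669
OR = 0.07411 / 0.02669 = 2.78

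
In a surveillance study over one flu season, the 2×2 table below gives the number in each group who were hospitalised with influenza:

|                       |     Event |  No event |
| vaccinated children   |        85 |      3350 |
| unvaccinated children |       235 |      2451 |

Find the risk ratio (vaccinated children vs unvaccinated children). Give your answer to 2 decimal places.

RR: 0.28

risk, vaccinated children = 85/3435 = 0.02475
risk, unvaccinated children = 235/2686 = 0.08749
RR = 0.02475 / 0.08749 = 0.28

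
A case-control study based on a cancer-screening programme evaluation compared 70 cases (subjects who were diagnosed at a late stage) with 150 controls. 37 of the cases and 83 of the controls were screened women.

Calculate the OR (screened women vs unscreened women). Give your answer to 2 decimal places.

OR = (37 × 67) / (83 × 33) = 2479/2739 ≈ 0.91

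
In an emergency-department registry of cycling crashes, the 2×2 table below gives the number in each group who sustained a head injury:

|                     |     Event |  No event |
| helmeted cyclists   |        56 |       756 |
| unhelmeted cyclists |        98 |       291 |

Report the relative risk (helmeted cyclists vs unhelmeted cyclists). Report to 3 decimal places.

RR: 0.274

risk, helmeted cyclists = 56/812 = 0.0690
risk, unhelmeted cyclists = 98/389 = 0.2519
RR = 0.0690 / 0.2519 = 0.274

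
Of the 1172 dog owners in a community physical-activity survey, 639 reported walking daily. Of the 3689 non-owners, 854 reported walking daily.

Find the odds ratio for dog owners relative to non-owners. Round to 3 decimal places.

OR = 3.980

odds, dog owners = 639/533 = 1.1989
odds, non-owners = 854/2835 = 0.3012
OR = 1.1989 / 0.3012 = 3.980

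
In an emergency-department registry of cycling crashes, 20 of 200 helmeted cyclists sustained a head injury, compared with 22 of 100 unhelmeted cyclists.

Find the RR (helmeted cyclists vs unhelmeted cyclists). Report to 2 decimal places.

risk, helmeted cyclists = 20/200 = 0.1000
risk, unhelmeted cyclists = 22/100 = 0.2200
RR = 0.1000 / 0.2200 = 0.45

0.45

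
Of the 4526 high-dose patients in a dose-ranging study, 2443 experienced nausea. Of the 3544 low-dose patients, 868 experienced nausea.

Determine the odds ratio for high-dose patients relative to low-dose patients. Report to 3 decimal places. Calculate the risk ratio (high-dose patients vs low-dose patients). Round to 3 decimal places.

OR = (2443 × 2676) / (2083 × 868) = 6537468/1808044 ≈ 3.616
risk, high-dose patients = 2443/4526 = 0.5398
risk, low-dose patients = 868/3544 = 0.2449
RR = 0.5398 / 0.2449 = 2.204

OR = 3.616; RR = 2.204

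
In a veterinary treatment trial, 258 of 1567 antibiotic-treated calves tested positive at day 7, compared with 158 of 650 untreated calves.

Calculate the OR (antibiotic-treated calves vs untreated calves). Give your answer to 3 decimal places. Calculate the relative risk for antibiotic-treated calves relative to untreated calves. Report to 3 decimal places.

OR = 0.614; RR = 0.677

OR = (258 × 492) / (1309 × 158) = 126936/206822 ≈ 0.614
risk, antibiotic-treated calves = 258/1567 = 0.1646
risk, untreated calves = 158/650 = 0.2431
RR = 0.1646 / 0.2431 = 0.677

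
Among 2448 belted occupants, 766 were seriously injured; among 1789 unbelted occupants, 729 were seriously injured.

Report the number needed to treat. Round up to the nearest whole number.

NNT = 11

risk, belted occupants = 766/2448 = 0.312908
risk, unbelted occupants = 729/1789 = 0.407490
absolute risk difference = 0.094582
1 / 0.094582 = 10.573 → round up → 11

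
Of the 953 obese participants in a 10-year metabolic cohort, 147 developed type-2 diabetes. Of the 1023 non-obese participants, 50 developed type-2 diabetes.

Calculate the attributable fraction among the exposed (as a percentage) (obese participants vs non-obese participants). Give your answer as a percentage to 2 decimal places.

68.31%

risk, obese participants = 147/953 = 0.15425
risk, non-obese participants = 50/1023 = 0.04888
AR% = (0.15425 − 0.04888) / 0.15425 = 0.6831 → 68.31%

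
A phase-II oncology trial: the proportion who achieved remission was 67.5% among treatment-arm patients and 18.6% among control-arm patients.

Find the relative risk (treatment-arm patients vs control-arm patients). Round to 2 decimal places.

RR = 0.6750 / 0.1860 = 3.63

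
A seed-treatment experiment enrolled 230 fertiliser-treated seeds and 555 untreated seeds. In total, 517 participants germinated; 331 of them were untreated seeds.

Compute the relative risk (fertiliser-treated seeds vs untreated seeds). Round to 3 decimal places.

fertiliser-treated seeds with the outcome: 517 − 331 = 186
fertiliser-treated seeds without the outcome: 230 − 186 = 44
untreated seeds without the outcome: 555 − 331 = 224
risk, fertiliser-treated seeds = 186/230 = 0.8087
risk, untreated seeds = 331/555 = 0.5964
RR = 0.8087 / 0.5964 = 1.356

RR = 1.356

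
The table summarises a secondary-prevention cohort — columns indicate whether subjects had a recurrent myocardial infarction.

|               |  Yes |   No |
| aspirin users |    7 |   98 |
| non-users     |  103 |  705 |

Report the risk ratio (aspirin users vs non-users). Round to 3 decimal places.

0.523

risk, aspirin users = 7/105 = 0.0667
risk, non-users = 103/808 = 0.1275
RR = 0.0667 / 0.1275 = 0.523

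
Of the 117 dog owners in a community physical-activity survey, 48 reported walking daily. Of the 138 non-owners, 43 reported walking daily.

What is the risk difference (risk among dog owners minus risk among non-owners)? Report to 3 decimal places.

RD = 0.099

risk, dog owners = 48/117 = 0.4103
risk, non-owners = 43/138 = 0.3116
risk difference = 0.4103 − 0.3116 = 0.099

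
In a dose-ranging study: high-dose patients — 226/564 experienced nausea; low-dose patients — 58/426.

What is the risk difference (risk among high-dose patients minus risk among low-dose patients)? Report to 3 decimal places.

risk, high-dose patients = 226/564 = 0.4007
risk, low-dose patients = 58/426 = 0.1362
risk difference = 0.4007 − 0.1362 = 0.265

RD = 0.265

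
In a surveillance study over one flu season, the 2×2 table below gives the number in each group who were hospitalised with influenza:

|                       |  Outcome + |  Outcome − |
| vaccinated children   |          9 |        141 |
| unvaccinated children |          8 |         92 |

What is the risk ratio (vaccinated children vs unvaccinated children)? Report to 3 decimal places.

RR: 0.750

risk, vaccinated children = 9/150 = 0.0600
risk, unvaccinated children = 8/100 = 0.0800
RR = 0.0600 / 0.0800 = 0.750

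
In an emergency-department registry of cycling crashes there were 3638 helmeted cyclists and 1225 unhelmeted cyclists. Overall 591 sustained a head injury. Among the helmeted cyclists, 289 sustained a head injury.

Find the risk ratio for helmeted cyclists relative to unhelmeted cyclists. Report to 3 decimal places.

helmeted cyclists without the outcome: 3638 − 289 = 3349
unhelmeted cyclists with the outcome: 591 − 289 = 302
unhelmeted cyclists without the outcome: 1225 − 302 = 923
risk, helmeted cyclists = 289/3638 = 0.0794
risk, unhelmeted cyclists = 302/1225 = 0.2465
RR = 0.0794 / 0.2465 = 0.322

0.322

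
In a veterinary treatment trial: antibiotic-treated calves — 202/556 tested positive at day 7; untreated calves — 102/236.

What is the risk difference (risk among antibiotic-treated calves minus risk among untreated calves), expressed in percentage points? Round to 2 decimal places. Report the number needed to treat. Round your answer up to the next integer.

risk, antibiotic-treated calves = 202/556 = 0.3633
risk, untreated calves = 102/236 = 0.4322
risk difference = 0.3633 − 0.4322 = -0.0689 → -6.89 percentage points
absolute risk difference = 0.068894
1 / 0.068894 = 14.515 → round up → 15

RD = -6.89; NNT = 15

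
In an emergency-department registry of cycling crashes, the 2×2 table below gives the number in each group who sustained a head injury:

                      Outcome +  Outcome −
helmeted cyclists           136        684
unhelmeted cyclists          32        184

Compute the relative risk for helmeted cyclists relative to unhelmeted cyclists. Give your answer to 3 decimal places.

risk, helmeted cyclists = 136/820 = 0.1659
risk, unhelmeted cyclists = 32/216 = 0.1481
RR = 0.1659 / 0.1481 = 1.120

RR ≈ 1.120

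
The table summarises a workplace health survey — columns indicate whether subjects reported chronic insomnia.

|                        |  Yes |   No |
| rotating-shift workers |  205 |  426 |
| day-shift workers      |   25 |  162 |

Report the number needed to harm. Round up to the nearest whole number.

6

risk, rotating-shift workers = 205/631 = 0.324881
risk, day-shift workers = 25/187 = 0.133690
absolute risk difference = 0.191191
1 / 0.191191 = 5.230 → round up → 6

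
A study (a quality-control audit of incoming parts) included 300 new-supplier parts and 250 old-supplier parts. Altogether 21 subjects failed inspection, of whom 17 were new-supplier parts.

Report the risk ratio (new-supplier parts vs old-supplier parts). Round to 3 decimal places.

3.542

new-supplier parts without the outcome: 300 − 17 = 283
old-supplier parts with the outcome: 21 − 17 = 4
old-supplier parts without the outcome: 250 − 4 = 246
risk, new-supplier parts = 17/300 = 0.05667
risk, old-supplier parts = 4/250 = 0.01600
RR = 0.05667 / 0.01600 = 3.542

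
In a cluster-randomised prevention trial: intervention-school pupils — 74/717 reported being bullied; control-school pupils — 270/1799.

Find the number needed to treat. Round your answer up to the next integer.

NNT: 22

risk, intervention-school pupils = 74/717 = 0.103208
risk, control-school pupils = 270/1799 = 0.150083
absolute risk difference = 0.046876
1 / 0.046876 = 21.333 → round up → 22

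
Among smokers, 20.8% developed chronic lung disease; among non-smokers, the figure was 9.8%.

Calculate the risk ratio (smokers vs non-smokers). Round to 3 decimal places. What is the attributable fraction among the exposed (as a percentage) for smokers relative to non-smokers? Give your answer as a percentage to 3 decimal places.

RR = 2.122; AR% = 52.885%

RR = 0.2080 / 0.0980 = 2.122
AR% = (0.2080 − 0.0980) / 0.2080 = 0.5288 → 52.885%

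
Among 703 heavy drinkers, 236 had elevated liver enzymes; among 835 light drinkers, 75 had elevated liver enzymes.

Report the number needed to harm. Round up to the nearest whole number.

risk, heavy drinkers = 236/703 = 0.335704
risk, light drinkers = 75/835 = 0.089820
absolute risk difference = 0.245884
1 / 0.245884 = 4.067 → round up → 5

NNH: 5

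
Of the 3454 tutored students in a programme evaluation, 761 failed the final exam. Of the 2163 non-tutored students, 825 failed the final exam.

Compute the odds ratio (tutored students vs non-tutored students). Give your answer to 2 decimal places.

OR ≈ 0.46

odds, tutored students = 761/2693 = 0.2826
odds, non-tutored students = 825/1338 = 0.6166
OR = 0.2826 / 0.6166 = 0.46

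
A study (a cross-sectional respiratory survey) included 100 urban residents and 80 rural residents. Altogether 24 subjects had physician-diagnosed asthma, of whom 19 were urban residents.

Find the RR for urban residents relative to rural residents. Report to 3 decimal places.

urban residents without the outcome: 100 − 19 = 81
rural residents with the outcome: 24 − 19 = 5
rural residents without the outcome: 80 − 5 = 75
risk, urban residents = 19/100 = 0.1900
risk, rural residents = 5/80 = 0.0625
RR = 0.1900 / 0.0625 = 3.040

RR: 3.040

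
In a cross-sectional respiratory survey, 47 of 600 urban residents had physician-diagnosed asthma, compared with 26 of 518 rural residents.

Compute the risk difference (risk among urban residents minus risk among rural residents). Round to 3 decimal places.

risk, urban residents = 47/600 = 0.0783
risk, rural residents = 26/518 = 0.0502
risk difference = 0.0783 − 0.0502 = 0.028

0.028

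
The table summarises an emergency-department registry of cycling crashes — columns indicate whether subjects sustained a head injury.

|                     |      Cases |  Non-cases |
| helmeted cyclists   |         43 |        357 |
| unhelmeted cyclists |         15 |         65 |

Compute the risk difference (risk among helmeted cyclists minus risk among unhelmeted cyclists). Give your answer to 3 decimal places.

RD: -0.080

risk, helmeted cyclists = 43/400 = 0.1075
risk, unhelmeted cyclists = 15/80 = 0.1875
risk difference = 0.1075 − 0.1875 = -0.080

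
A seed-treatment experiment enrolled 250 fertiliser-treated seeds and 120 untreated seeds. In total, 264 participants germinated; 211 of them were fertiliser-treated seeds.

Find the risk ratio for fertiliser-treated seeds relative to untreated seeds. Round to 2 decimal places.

fertiliser-treated seeds without the outcome: 250 − 211 = 39
untreated seeds with the outcome: 264 − 211 = 53
untreated seeds without the outcome: 120 − 53 = 67
risk, fertiliser-treated seeds = 211/250 = 0.8440
risk, untreated seeds = 53/120 = 0.4417
RR = 0.8440 / 0.4417 = 1.91

1.91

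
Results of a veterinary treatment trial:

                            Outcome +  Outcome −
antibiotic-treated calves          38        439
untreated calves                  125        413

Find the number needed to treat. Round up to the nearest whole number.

risk, antibiotic-treated calves = 38/477 = 0.079665
risk, untreated calves = 125/538 = 0.232342
absolute risk difference = 0.152677
1 / 0.152677 = 6.550 → round up → 7

NNT: 7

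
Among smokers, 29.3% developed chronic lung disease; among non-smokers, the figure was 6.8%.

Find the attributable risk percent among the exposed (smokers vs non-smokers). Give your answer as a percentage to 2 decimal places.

AR% = (0.2930 − 0.0680) / 0.2930 = 0.7679 → 76.79%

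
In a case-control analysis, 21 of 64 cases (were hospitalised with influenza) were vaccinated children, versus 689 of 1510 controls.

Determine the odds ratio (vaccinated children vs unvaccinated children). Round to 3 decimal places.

OR = (21 × 821) / (689 × 43) = 17241/29627 ≈ 0.582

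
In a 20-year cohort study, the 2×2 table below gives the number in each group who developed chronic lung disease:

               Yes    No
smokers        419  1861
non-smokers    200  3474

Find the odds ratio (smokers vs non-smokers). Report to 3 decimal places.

OR = (419 × 3474) / (1861 × 200) = 1455606/372200 ≈ 3.911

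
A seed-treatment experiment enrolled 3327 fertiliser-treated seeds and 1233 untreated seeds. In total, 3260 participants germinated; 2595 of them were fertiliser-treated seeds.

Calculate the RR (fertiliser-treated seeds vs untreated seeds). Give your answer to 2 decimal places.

RR: 1.45

fertiliser-treated seeds without the outcome: 3327 − 2595 = 732
untreated seeds with the outcome: 3260 − 2595 = 665
untreated seeds without the outcome: 1233 − 665 = 568
risk, fertiliser-treated seeds = 2595/3327 = 0.7800
risk, untreated seeds = 665/1233 = 0.5393
RR = 0.7800 / 0.5393 = 1.45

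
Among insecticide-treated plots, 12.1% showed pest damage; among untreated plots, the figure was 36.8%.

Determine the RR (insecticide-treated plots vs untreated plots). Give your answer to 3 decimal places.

RR = 0.1210 / 0.3680 = 0.329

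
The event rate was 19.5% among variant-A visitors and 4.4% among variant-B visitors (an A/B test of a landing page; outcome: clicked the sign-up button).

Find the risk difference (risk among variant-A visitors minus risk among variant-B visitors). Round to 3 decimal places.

risk difference = 0.19500 − 0.04400 = 0.151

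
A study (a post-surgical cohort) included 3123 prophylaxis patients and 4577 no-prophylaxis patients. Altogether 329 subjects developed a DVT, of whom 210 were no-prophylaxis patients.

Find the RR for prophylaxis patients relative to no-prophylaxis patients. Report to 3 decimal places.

prophylaxis patients with the outcome: 329 − 210 = 119
prophylaxis patients without the outcome: 3123 − 119 = 3004
no-prophylaxis patients without the outcome: 4577 − 210 = 4367
risk, prophylaxis patients = 119/3123 = 0.03810
risk, no-prophylaxis patients = 210/4577 = 0.04588
RR = 0.03810 / 0.04588 = 0.830

0.830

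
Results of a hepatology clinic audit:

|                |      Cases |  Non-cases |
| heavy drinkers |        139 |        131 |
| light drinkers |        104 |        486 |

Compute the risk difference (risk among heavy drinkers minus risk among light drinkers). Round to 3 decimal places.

risk, heavy drinkers = 139/270 = 0.5148
risk, light drinkers = 104/590 = 0.1763
risk difference = 0.5148 − 0.1763 = 0.339

RD ≈ 0.339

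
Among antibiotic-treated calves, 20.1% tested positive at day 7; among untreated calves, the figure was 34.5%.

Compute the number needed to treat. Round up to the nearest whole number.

NNT ≈ 7

absolute risk difference = 0.144000
1 / 0.144000 = 6.944 → round up → 7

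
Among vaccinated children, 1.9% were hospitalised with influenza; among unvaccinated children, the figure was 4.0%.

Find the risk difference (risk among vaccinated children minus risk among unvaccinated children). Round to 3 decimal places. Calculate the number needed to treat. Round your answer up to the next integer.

RD = -0.021; NNT = 48

risk difference = 0.01900 − 0.04000 = -0.021
absolute risk difference = 0.021000
1 / 0.021000 = 47.619 → round up → 48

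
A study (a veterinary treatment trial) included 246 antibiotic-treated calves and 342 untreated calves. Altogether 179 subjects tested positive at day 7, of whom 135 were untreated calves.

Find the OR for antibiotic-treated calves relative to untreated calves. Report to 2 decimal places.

0.33

antibiotic-treated calves with the outcome: 179 − 135 = 44
antibiotic-treated calves without the outcome: 246 − 44 = 202
untreated calves without the outcome: 342 − 135 = 207
OR = (44 × 207) / (202 × 135) = 9108/27270 ≈ 0.33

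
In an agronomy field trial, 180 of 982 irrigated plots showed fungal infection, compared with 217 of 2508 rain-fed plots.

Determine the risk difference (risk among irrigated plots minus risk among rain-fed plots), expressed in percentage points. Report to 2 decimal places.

risk, irrigated plots = 180/982 = 0.1833
risk, rain-fed plots = 217/2508 = 0.0865
risk difference = 0.1833 − 0.0865 = 0.0968 → 9.68 percentage points

RD ≈ 9.68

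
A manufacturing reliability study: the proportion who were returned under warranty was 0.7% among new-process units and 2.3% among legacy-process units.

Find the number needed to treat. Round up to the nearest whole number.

NNT ≈ 63

absolute risk difference = 0.016000
1 / 0.016000 = 62.500 → round up → 63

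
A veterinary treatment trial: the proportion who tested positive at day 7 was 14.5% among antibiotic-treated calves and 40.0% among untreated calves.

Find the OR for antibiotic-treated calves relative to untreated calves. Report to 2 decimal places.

odds, antibiotic-treated calves = 0.1450/0.8550 = 0.1696
odds, untreated calves = 0.4000/0.6000 = 0.6667
OR = 0.1696 / 0.6667 = 0.25

OR: 0.25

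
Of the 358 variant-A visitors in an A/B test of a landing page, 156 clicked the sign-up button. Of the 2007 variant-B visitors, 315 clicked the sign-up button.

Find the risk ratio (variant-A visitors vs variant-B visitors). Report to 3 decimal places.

2.776

risk, variant-A visitors = 156/358 = 0.4358
risk, variant-B visitors = 315/2007 = 0.1570
RR = 0.4358 / 0.1570 = 2.776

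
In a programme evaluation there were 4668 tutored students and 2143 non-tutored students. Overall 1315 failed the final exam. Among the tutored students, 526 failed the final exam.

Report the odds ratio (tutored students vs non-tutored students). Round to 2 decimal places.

tutored students without the outcome: 4668 − 526 = 4142
non-tutored students with the outcome: 1315 − 526 = 789
non-tutored students without the outcome: 2143 − 789 = 1354
odds, tutored students = 526/4142 = 0.1270
odds, non-tutored students = 789/1354 = 0.5827
OR = 0.1270 / 0.5827 = 0.22

0.22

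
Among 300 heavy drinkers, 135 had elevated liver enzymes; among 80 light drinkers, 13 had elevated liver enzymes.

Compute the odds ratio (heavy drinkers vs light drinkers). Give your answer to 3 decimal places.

OR = (135 × 67) / (165 × 13) = 9045/2145 ≈ 4.217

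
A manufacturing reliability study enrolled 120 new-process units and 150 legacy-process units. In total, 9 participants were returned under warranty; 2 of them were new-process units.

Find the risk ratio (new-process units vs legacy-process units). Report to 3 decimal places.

0.357

new-process units without the outcome: 120 − 2 = 118
legacy-process units with the outcome: 9 − 2 = 7
legacy-process units without the outcome: 150 − 7 = 143
risk, new-process units = 2/120 = 0.01667
risk, legacy-process units = 7/150 = 0.04667
RR = 0.01667 / 0.04667 = 0.357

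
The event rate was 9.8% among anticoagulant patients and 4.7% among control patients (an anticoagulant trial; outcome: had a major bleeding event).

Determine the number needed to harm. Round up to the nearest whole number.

NNH = 20

absolute risk difference = 0.051000
1 / 0.051000 = 19.608 → round up → 20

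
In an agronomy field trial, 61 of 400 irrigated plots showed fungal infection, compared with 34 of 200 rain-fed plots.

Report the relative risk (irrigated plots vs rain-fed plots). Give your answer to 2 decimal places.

0.90

risk, irrigated plots = 61/400 = 0.1525
risk, rain-fed plots = 34/200 = 0.1700
RR = 0.1525 / 0.1700 = 0.90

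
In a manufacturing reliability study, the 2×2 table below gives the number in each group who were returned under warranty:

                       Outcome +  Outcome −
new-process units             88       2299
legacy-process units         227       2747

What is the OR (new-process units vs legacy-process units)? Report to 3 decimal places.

OR ≈ 0.463

odds, new-process units = 88/2299 = 0.03828
odds, legacy-process units = 227/2747 = 0.08264
OR = 0.03828 / 0.08264 = 0.463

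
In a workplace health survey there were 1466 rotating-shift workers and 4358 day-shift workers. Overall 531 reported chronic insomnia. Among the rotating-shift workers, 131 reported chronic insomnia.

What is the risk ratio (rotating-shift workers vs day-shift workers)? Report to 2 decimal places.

rotating-shift workers without the outcome: 1466 − 131 = 1335
day-shift workers with the outcome: 531 − 131 = 400
day-shift workers without the outcome: 4358 − 400 = 3958
risk, rotating-shift workers = 131/1466 = 0.0894
risk, day-shift workers = 400/4358 = 0.0918
RR = 0.0894 / 0.0918 = 0.97

0.97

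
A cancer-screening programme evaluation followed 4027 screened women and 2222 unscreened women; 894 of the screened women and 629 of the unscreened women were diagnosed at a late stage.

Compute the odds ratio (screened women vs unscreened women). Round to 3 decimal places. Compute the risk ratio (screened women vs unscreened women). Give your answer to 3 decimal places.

OR = 0.723; RR = 0.784

OR = (894 × 1593) / (3133 × 629) = 1424142/1970657 ≈ 0.723
risk, screened women = 894/4027 = 0.2220
risk, unscreened women = 629/2222 = 0.2831
RR = 0.2220 / 0.2831 = 0.784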